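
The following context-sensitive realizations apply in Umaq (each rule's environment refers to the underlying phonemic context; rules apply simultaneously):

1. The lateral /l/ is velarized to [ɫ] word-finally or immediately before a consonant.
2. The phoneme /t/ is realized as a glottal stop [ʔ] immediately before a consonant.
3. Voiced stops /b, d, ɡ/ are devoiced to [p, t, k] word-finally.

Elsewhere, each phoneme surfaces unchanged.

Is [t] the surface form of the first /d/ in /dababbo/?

No

/d/ (word-initial) is in the target of rule 3 but the environment (word-finally) is not met → [d].
The actual realization is [d], not [t].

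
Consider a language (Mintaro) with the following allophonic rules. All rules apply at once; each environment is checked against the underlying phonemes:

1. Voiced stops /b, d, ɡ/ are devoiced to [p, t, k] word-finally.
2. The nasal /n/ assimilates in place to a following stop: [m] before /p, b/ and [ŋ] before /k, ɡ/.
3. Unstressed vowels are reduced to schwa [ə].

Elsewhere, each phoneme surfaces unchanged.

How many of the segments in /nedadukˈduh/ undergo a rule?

3

Segments that undergo a rule: /e/ → [ə] (rule 3); /a/ → [ə] (rule 3); /u/ → [ə] (rule 3).
All other segments surface unchanged.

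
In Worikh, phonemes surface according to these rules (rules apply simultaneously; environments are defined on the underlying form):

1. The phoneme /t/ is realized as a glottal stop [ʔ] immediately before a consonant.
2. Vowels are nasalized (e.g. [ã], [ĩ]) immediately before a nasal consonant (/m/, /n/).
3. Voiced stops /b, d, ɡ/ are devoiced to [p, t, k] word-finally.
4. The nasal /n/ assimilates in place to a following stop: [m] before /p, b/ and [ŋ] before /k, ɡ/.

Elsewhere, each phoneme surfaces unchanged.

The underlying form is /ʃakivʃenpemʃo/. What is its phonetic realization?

[ʃakivʃẽmpẽmʃo]

/ʃ/ stays [ʃ].
/a/ — between /ʃ/ and /k/; rule 2 does not apply here → [a].
/k/ (between /a/ and /i/): no rule targets it → [k].
/i/ — between /k/ and /v/; rule 2 does not apply here → [i].
/v/ — not in any rule's target class → [v].
/ʃ/ — not in any rule's target class → [ʃ].
Rule 2 applies to /e/ (between /ʃ/ and /n/: before a nasal consonant) → [ẽ].
/n/ (between /e/ and /p/) occurs before a labial or velar stop → [m] by rule 4.
/p/ — not in any rule's target class → [p].
/e/ (between /p/ and /m/) occurs before a nasal consonant → [ẽ] by rule 2.
/m/ (between /e/ and /ʃ/) is unaffected → [m].
/ʃ/ — not in any rule's target class → [ʃ].
/o/ — word-final; rule 2 does not apply here → [o].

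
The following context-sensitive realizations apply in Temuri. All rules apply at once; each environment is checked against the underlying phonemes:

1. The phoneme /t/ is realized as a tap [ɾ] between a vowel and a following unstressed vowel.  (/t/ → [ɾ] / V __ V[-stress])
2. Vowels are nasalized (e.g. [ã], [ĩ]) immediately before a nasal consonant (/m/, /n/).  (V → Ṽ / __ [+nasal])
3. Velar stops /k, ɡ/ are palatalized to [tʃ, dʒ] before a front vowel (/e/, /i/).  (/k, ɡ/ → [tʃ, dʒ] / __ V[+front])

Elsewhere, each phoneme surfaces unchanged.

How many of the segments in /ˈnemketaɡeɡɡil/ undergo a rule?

5

Segments that undergo a rule: /e/ → [ẽ] (rule 2); /k/ → [tʃ] (rule 3); /t/ → [ɾ] (rule 1); /ɡ/ → [dʒ] (rule 3); /ɡ/ → [dʒ] (rule 3).
All other segments surface unchanged.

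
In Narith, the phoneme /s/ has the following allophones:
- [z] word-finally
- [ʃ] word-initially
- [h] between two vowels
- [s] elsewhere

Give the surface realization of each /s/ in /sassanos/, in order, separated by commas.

Occurrence 1 (position 1): word-initially → [ʃ].
Occurrence 2 (position 3): no conditioning environment matches → elsewhere allophone [s].
Occurrence 3 (position 4): no conditioning environment matches → elsewhere allophone [s].
Occurrence 4 (position 8): word-finally → [z].

[ʃ], [s], [s], [z]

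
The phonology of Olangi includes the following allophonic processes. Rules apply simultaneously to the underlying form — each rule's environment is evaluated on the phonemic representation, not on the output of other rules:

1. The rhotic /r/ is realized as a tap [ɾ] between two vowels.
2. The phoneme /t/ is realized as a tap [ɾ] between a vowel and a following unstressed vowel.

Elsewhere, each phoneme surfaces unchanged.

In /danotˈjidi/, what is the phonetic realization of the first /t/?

/t/ (between /o/ and /j/): rule 2 targets it, but not between a vowel and a following unstressed vowel → unchanged [t].

[t]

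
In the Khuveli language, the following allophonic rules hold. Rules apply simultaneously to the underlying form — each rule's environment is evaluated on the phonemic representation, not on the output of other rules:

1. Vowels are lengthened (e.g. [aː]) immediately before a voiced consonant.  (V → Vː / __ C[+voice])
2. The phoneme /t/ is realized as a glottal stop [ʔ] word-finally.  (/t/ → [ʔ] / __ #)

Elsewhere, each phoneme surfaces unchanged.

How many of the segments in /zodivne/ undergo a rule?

2

Segments that undergo a rule: /o/ → [oː] (rule 1); /i/ → [iː] (rule 1).
All other segments surface unchanged.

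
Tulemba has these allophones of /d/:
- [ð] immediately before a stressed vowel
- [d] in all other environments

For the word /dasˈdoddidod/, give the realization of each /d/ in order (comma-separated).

Occurrence 1 (position 1): no conditioning environment matches → elsewhere allophone [d].
Occurrence 2 (position 4): immediately before a stressed vowel → [ð].
Occurrence 3 (position 6): no conditioning environment matches → elsewhere allophone [d].
Occurrence 4 (position 7): no conditioning environment matches → elsewhere allophone [d].
Occurrence 5 (position 9): no conditioning environment matches → elsewhere allophone [d].
Occurrence 6 (position 11): no conditioning environment matches → elsewhere allophone [d].

[d], [ð], [d], [d], [d], [d]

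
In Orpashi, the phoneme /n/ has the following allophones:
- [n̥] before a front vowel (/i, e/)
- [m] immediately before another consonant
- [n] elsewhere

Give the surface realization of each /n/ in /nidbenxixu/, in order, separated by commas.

Occurrence 1 (position 1): before a front vowel (/i, e/) → [n̥].
Occurrence 2 (position 6): immediately before another consonant → [m].

[n̥], [m]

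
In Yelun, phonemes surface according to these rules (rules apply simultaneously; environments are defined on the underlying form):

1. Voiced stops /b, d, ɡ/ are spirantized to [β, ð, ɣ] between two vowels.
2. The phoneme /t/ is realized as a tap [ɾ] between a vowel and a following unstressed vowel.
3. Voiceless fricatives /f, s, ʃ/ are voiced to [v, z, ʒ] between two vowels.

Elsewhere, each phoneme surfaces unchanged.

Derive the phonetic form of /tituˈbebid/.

[tiɾuˈβeβid]

/t/ — word-initial; rule 2 does not apply here → [t].
/i/ (between /t/ and /t/) is unaffected → [i].
/t/ meets the environment for rule 2 (between a vowel and a following unstressed vowel) → [ɾ].
/u/ — not in any rule's target class → [u].
/b/ (between /u/ and /e/): between two vowels, so rule 1 applies → [β].
/e/ (between /b/ and /b/): no rule targets it → [e].
/b/ (between /e/ and /i/): between two vowels, so rule 1 applies → [β].
/i/ (between /b/ and /d/): no rule targets it → [i].
/d/ (word-final): rule 1 targets it, but not between two vowels → unchanged [d].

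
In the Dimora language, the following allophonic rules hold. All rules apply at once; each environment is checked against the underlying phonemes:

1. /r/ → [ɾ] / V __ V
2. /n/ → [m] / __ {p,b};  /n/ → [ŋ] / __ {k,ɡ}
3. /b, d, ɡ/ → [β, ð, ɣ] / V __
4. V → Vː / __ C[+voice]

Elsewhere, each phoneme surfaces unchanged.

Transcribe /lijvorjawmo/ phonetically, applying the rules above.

/l/ (word-initial): no rule targets it → [l].
/i/ (between /l/ and /j/): before a voiced consonant, so rule 4 applies → [iː].
/j/ (between /i/ and /v/): no rule targets it → [j].
/v/ — not in any rule's target class → [v].
/o/ (between /v/ and /r/): before a voiced consonant, so rule 4 applies → [oː].
/r/ (between /o/ and /j/) fails the environment for rule 1, so it stays [r].
/j/ stays [j].
/a/ — between /j/ and /w/, before a voiced consonant — surfaces as [aː] (rule 4).
/w/ — not in any rule's target class → [w].
/m/ stays [m].
/o/ (word-final) fails the environment for rule 4, so it stays [o].

[liːjvoːrjaːwmo]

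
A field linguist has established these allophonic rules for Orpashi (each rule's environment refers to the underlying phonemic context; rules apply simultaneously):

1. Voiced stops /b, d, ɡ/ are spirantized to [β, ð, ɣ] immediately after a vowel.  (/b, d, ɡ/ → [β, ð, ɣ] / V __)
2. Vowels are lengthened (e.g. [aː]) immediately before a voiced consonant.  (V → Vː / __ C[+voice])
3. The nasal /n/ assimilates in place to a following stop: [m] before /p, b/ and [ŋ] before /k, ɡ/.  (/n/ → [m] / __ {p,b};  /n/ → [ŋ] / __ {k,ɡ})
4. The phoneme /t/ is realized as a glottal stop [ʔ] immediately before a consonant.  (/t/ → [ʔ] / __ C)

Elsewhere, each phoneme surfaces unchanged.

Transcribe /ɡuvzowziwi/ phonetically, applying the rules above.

/ɡ/ (word-initial) is in the target of rule 1 but the environment (immediately after a vowel) is not met → [ɡ].
Rule 2 applies to /u/ (between /ɡ/ and /v/: before a voiced consonant) → [uː].
/v/ stays [v].
/z/ — not in any rule's target class → [z].
Rule 2 applies to /o/ (between /z/ and /w/: before a voiced consonant) → [oː].
/w/ stays [w].
/z/ stays [z].
/i/ (between /z/ and /w/) occurs before a voiced consonant → [iː] by rule 2.
/w/ (between /i/ and /i/): no rule targets it → [w].
/i/ (word-final) is in the target of rule 2 but the environment (before a voiced consonant) is not met → [i].

[ɡuːvzoːwziːwi]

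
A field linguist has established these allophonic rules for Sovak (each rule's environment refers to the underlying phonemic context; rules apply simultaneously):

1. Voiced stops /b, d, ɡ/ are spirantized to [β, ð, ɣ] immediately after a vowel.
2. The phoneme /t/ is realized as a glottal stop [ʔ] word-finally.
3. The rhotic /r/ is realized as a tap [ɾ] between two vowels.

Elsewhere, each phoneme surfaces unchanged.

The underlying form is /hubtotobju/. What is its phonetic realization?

[huβtotoβju]

/h/ — not in any rule's target class → [h].
/u/ stays [u].
Rule 1 applies to /b/ (between /u/ and /t/: immediately after a vowel) → [β].
/t/ (between /b/ and /o/): rule 2 targets it, but not word-finally → unchanged [t].
/o/ (between /t/ and /t/): no rule targets it → [o].
/t/ (between /o/ and /o/) is in the target of rule 2 but the environment (word-finally) is not met → [t].
/o/ (between /t/ and /b/): no rule targets it → [o].
Rule 1 applies to /b/ (between /o/ and /j/: immediately after a vowel) → [β].
/j/ stays [j].
/u/ (word-final) is unaffected → [u].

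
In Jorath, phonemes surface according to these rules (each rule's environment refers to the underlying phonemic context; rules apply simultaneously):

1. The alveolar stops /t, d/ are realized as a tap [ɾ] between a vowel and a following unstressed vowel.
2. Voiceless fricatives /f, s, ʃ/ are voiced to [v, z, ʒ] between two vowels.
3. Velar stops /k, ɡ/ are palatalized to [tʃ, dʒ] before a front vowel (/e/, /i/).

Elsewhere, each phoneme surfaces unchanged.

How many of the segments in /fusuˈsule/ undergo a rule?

2

Segments that undergo a rule: /s/ → [z] (rule 2); /s/ → [z] (rule 2).
All other segments surface unchanged.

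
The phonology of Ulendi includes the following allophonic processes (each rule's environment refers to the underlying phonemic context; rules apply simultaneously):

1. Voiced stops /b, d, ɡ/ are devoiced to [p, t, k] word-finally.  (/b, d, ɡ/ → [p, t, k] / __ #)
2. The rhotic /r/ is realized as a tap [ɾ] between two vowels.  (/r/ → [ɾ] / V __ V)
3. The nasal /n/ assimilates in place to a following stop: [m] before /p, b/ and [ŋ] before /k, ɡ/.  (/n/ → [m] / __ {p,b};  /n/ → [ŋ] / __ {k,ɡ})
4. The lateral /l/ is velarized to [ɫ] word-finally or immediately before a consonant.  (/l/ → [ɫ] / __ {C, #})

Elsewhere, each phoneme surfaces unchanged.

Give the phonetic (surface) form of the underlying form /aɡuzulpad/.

[aɡuzuɫpat]

/a/ (word-initial) is unaffected → [a].
/ɡ/ — between /a/ and /u/; rule 1 does not apply here → [ɡ].
/u/ — not in any rule's target class → [u].
/z/ (between /u/ and /u/): no rule targets it → [z].
/u/ (between /z/ and /l/) is unaffected → [u].
/l/ (between /u/ and /p/) occurs word-finally or immediately before a consonant → [ɫ] by rule 4.
/p/ (between /l/ and /a/): no rule targets it → [p].
/a/ (between /p/ and /d/): no rule targets it → [a].
/d/ — word-final, word-finally — surfaces as [t] (rule 1).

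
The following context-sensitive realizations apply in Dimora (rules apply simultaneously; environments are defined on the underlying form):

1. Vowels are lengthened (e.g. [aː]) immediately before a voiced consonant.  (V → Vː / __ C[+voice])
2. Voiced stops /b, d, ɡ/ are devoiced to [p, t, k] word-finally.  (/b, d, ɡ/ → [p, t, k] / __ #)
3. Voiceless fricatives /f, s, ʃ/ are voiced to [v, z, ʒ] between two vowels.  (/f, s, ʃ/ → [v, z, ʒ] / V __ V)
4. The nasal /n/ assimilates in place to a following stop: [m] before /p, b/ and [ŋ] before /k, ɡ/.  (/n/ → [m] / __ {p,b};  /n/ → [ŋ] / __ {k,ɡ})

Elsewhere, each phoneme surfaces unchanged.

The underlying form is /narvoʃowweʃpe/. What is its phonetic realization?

/n/ (word-initial) is in the target of rule 4 but the environment (before a labial or velar stop) is not met → [n].
/a/ — between /n/ and /r/, before a voiced consonant — surfaces as [aː] (rule 1).
/r/ (between /a/ and /v/) is unaffected → [r].
/v/ — not in any rule's target class → [v].
/o/ (between /v/ and /ʃ/) is in the target of rule 1 but the environment (before a voiced consonant) is not met → [o].
/ʃ/ — between /o/ and /o/, between two vowels — surfaces as [ʒ] (rule 3).
/o/ (between /ʃ/ and /w/) occurs before a voiced consonant → [oː] by rule 1.
/w/ stays [w].
/w/ — not in any rule's target class → [w].
/e/ (between /w/ and /ʃ/) fails the environment for rule 1, so it stays [e].
/ʃ/ (between /e/ and /p/): rule 3 targets it, but not between two vowels → unchanged [ʃ].
/p/ — not in any rule's target class → [p].
/e/ (word-final): rule 1 targets it, but not before a voiced consonant → unchanged [e].

[naːrvoʒoːwweʃpe]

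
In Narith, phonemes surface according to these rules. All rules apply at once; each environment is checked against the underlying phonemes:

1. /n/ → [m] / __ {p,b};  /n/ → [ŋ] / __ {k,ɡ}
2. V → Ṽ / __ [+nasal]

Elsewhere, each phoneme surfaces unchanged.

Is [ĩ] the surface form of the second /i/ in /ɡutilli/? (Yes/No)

/i/ (word-final): rule 2 targets it, but not before a nasal consonant → unchanged [i].
The actual realization is [i], not [ĩ].

No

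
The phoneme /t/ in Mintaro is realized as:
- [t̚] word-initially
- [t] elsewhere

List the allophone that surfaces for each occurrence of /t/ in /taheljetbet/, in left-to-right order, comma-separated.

Occurrence 1 (position 1): word-initially → [t̚].
Occurrence 2 (position 8): no conditioning environment matches → elsewhere allophone [t].
Occurrence 3 (position 11): no conditioning environment matches → elsewhere allophone [t].

[t̚], [t], [t]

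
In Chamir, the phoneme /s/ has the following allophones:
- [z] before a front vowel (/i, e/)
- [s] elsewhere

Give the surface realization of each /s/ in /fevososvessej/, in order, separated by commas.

[s], [s], [s], [z]

Occurrence 1 (position 5): no conditioning environment matches → elsewhere allophone [s].
Occurrence 2 (position 7): no conditioning environment matches → elsewhere allophone [s].
Occurrence 3 (position 10): no conditioning environment matches → elsewhere allophone [s].
Occurrence 4 (position 11): before a front vowel (/i, e/) → [z].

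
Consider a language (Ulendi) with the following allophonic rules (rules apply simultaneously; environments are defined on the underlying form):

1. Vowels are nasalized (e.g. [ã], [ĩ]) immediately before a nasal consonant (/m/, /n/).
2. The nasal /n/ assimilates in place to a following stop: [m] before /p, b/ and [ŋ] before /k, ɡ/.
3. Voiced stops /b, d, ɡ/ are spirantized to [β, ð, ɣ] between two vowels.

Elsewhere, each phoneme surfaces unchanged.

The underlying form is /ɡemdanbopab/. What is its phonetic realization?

[ɡẽmdãmbopab]

/ɡ/ (word-initial): rule 3 targets it, but not between two vowels → unchanged [ɡ].
Rule 1 applies to /e/ (between /ɡ/ and /m/: before a nasal consonant) → [ẽ].
/m/ stays [m].
/d/ — between /m/ and /a/; rule 3 does not apply here → [d].
/a/ — between /d/ and /n/, before a nasal consonant — surfaces as [ã] (rule 1).
/n/ (between /a/ and /b/): before a labial or velar stop, so rule 2 applies → [m].
/b/ (between /n/ and /o/): rule 3 targets it, but not between two vowels → unchanged [b].
/o/ (between /b/ and /p/) fails the environment for rule 1, so it stays [o].
/p/ (between /o/ and /a/): no rule targets it → [p].
/a/ — between /p/ and /b/; rule 1 does not apply here → [a].
/b/ (word-final) fails the environment for rule 3, so it stays [b].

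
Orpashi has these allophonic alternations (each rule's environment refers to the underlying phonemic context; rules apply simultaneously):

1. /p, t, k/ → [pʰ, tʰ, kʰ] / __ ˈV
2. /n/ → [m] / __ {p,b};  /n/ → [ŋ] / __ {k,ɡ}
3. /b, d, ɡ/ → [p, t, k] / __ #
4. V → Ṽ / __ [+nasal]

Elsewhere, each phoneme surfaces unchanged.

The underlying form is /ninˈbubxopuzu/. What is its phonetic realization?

/n/ — word-initial; rule 2 does not apply here → [n].
/i/ (between /n/ and /n/) occurs before a nasal consonant → [ĩ] by rule 4.
/n/ (between /i/ and /b/) occurs before a labial or velar stop → [m] by rule 2.
/b/ (between /n/ and /u/): rule 3 targets it, but not word-finally → unchanged [b].
/u/ (between /b/ and /b/): rule 4 targets it, but not before a nasal consonant → unchanged [u].
/b/ — between /u/ and /x/; rule 3 does not apply here → [b].
/o/ — between /x/ and /p/; rule 4 does not apply here → [o].
/p/ (between /o/ and /u/) is in the target of rule 1 but the environment (immediately before a stressed vowel) is not met → [p].
/u/ (between /p/ and /z/) fails the environment for rule 4, so it stays [u].
/u/ (word-final) fails the environment for rule 4, so it stays [u].

[nĩmˈbubxopuzu]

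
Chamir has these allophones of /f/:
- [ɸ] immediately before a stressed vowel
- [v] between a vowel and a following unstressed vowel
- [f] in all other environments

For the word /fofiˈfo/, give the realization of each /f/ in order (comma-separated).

[f], [v], [ɸ]

Occurrence 1 (position 1): no conditioning environment matches → elsewhere allophone [f].
Occurrence 2 (position 3): between a vowel and a following unstressed vowel → [v].
Occurrence 3 (position 5): immediately before a stressed vowel → [ɸ].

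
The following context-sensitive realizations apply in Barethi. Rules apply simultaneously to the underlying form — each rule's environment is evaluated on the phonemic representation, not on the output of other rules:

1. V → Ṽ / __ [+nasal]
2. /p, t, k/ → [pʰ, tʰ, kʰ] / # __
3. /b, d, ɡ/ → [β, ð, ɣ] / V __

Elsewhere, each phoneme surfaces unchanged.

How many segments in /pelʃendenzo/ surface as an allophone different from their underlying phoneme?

3

Segments that undergo a rule: /p/ → [pʰ] (rule 2); /e/ → [ẽ] (rule 1); /e/ → [ẽ] (rule 1).
All other segments surface unchanged.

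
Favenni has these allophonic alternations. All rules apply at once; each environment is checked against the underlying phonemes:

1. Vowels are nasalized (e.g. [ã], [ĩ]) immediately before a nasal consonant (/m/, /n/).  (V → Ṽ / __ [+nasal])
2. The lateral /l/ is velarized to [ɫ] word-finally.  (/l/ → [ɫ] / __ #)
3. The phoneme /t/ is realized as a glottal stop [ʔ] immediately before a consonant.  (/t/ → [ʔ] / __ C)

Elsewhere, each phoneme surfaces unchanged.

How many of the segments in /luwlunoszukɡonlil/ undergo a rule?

Segments that undergo a rule: /u/ → [ũ] (rule 1); /o/ → [õ] (rule 1); /l/ → [ɫ] (rule 2).
All other segments surface unchanged.

3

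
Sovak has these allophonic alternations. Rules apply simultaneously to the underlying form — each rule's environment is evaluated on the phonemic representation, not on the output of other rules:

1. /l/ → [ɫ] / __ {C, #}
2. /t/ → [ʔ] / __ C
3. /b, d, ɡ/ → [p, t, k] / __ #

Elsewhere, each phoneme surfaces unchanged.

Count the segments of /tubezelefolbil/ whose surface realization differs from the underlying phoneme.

2

Segments that undergo a rule: /l/ → [ɫ] (rule 1); /l/ → [ɫ] (rule 1).
All other segments surface unchanged.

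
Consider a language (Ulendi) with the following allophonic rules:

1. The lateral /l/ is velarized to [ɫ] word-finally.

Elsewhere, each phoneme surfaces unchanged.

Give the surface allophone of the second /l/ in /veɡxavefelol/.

[ɫ]

/l/ (word-final) occurs word-finally → [ɫ] by rule 1.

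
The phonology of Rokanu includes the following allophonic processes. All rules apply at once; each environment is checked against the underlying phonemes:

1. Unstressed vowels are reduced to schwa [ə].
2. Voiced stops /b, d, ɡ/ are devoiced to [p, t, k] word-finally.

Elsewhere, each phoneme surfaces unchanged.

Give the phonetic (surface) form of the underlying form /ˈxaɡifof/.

[ˈxaɡəfəf]

/x/ (word-initial): no rule targets it → [x].
/a/ (between /x/ and /ɡ/) is in the target of rule 1 but the environment (in an unstressed syllable) is not met → [a].
/ɡ/ — between /a/ and /i/; rule 2 does not apply here → [ɡ].
Rule 1 applies to /i/ (between /ɡ/ and /f/: in an unstressed syllable) → [ə].
/f/ — not in any rule's target class → [f].
/o/ (between /f/ and /f/) occurs in an unstressed syllable → [ə] by rule 1.
/f/ stays [f].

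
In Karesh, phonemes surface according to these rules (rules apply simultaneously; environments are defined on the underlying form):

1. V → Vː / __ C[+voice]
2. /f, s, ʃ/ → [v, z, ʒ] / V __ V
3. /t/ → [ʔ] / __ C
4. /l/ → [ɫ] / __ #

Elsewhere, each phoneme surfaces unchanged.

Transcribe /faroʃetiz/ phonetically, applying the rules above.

/f/ (word-initial) fails the environment for rule 2, so it stays [f].
Rule 1 applies to /a/ (between /f/ and /r/: before a voiced consonant) → [aː].
/r/ stays [r].
/o/ — between /r/ and /ʃ/; rule 1 does not apply here → [o].
/ʃ/ meets the environment for rule 2 (between two vowels) → [ʒ].
/e/ (between /ʃ/ and /t/) is in the target of rule 1 but the environment (before a voiced consonant) is not met → [e].
/t/ (between /e/ and /i/) fails the environment for rule 3, so it stays [t].
Rule 1 applies to /i/ (between /t/ and /z/: before a voiced consonant) → [iː].
/z/ stays [z].

[faːroʒetiːz]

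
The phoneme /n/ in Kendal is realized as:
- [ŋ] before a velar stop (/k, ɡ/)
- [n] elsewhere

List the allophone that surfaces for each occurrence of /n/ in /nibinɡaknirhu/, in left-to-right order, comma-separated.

[n], [ŋ], [n]

Occurrence 1 (position 1): no conditioning environment matches → elsewhere allophone [n].
Occurrence 2 (position 5): before a velar stop → [ŋ].
Occurrence 3 (position 9): no conditioning environment matches → elsewhere allophone [n].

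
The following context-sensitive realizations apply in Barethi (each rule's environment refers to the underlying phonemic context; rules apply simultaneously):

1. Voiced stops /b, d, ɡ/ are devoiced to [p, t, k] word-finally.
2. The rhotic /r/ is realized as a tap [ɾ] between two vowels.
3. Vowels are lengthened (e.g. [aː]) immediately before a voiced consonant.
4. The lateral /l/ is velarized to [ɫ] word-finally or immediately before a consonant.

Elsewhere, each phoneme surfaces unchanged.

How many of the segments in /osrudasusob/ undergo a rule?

3

Segments that undergo a rule: /u/ → [uː] (rule 3); /o/ → [oː] (rule 3); /b/ → [p] (rule 1).
All other segments surface unchanged.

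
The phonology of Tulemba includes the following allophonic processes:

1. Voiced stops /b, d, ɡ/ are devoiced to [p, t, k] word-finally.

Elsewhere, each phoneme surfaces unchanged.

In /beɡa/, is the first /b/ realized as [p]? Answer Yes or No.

No

/b/ (word-initial) fails the environment for rule 1, so it stays [b].
The actual realization is [b], not [p].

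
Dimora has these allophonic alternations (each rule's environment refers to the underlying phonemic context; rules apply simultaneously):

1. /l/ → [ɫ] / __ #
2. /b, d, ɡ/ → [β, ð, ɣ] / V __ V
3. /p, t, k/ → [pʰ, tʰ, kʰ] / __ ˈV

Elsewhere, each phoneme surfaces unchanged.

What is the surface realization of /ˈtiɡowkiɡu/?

[ˈtʰiɣowkiɣu]

/t/ (word-initial): immediately before a stressed vowel, so rule 3 applies → [tʰ].
/i/ stays [i].
/ɡ/ (between /i/ and /o/): between two vowels, so rule 2 applies → [ɣ].
/o/ (between /ɡ/ and /w/) is unaffected → [o].
/w/ — not in any rule's target class → [w].
/k/ — between /w/ and /i/; rule 3 does not apply here → [k].
/i/ — not in any rule's target class → [i].
/ɡ/ meets the environment for rule 2 (between two vowels) → [ɣ].
/u/ (word-final): no rule targets it → [u].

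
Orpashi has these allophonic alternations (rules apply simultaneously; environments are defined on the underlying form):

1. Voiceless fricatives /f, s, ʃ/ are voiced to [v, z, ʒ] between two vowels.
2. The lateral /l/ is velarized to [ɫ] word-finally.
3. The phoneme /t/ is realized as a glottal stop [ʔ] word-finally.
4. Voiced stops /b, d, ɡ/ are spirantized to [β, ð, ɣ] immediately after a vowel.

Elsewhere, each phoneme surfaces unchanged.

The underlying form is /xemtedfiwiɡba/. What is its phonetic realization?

/x/ (word-initial) is unaffected → [x].
/e/ (between /x/ and /m/): no rule targets it → [e].
/m/ — not in any rule's target class → [m].
/t/ (between /m/ and /e/) is in the target of rule 3 but the environment (word-finally) is not met → [t].
/e/ stays [e].
/d/ meets the environment for rule 4 (immediately after a vowel) → [ð].
/f/ (between /d/ and /i/): rule 1 targets it, but not between two vowels → unchanged [f].
/i/ stays [i].
/w/ stays [w].
/i/ — not in any rule's target class → [i].
Rule 4 applies to /ɡ/ (between /i/ and /b/: immediately after a vowel) → [ɣ].
/b/ (between /ɡ/ and /a/) fails the environment for rule 4, so it stays [b].
/a/ — not in any rule's target class → [a].

[xemteðfiwiɣba]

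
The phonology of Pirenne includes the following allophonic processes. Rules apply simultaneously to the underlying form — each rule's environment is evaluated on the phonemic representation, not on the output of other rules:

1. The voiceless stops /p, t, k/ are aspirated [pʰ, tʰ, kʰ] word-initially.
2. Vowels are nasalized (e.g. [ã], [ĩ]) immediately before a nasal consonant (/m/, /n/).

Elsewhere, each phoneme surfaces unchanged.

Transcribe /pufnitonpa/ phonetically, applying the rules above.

[pʰufnitõnpa]

/p/ (word-initial): word-initially, so rule 1 applies → [pʰ].
/u/ — between /p/ and /f/; rule 2 does not apply here → [u].
/f/ (between /u/ and /n/) is unaffected → [f].
/n/ stays [n].
/i/ — between /n/ and /t/; rule 2 does not apply here → [i].
/t/ (between /i/ and /o/): rule 1 targets it, but not word-initially → unchanged [t].
Rule 2 applies to /o/ (between /t/ and /n/: before a nasal consonant) → [õ].
/n/ — not in any rule's target class → [n].
/p/ — between /n/ and /a/; rule 1 does not apply here → [p].
/a/ (word-final) fails the environment for rule 2, so it stays [a].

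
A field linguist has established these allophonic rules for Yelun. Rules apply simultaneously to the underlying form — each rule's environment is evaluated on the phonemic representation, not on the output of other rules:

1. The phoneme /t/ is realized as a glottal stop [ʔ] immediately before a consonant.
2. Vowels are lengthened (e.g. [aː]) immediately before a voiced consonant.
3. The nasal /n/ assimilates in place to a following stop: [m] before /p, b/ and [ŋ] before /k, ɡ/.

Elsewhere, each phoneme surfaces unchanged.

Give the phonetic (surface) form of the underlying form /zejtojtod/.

/e/ (between /z/ and /j/) occurs before a voiced consonant → [eː] by rule 2.
/t/ — between /j/ and /o/; rule 1 does not apply here → [t].
Rule 2 applies to /o/ (between /t/ and /j/: before a voiced consonant) → [oː].
/t/ — between /j/ and /o/; rule 1 does not apply here → [t].
/o/ — between /t/ and /d/, before a voiced consonant — surfaces as [oː] (rule 2).

[zeːjtoːjtoːd]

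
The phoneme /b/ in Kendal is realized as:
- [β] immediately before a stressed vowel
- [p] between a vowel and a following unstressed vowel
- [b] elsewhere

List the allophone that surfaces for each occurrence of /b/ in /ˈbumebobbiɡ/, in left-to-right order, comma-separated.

[β], [p], [b], [b]

Occurrence 1 (position 1): immediately before a stressed vowel → [β].
Occurrence 2 (position 5): between a vowel and a following unstressed vowel → [p].
Occurrence 3 (position 7): no conditioning environment matches → elsewhere allophone [b].
Occurrence 4 (position 8): no conditioning environment matches → elsewhere allophone [b].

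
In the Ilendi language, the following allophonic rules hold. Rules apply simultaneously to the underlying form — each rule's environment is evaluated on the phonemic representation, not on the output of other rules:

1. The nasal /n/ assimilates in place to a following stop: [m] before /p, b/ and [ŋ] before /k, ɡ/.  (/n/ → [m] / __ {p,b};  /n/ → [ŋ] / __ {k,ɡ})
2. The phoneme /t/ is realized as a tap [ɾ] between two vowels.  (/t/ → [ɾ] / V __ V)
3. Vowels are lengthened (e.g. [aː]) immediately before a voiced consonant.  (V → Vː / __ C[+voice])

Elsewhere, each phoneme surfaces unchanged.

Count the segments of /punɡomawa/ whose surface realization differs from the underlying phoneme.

Segments that undergo a rule: /u/ → [uː] (rule 3); /n/ → [ŋ] (rule 1); /o/ → [oː] (rule 3); /a/ → [aː] (rule 3).
All other segments surface unchanged.

4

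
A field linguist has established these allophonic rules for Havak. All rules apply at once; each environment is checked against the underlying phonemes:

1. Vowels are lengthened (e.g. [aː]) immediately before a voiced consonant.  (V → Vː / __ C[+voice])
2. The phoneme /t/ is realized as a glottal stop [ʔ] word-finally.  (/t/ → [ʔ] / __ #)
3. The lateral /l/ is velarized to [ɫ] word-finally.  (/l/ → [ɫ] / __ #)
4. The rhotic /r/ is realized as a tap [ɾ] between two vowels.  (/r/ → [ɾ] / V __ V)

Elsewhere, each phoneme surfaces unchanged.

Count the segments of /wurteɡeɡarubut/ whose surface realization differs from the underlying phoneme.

Segments that undergo a rule: /u/ → [uː] (rule 1); /e/ → [eː] (rule 1); /e/ → [eː] (rule 1); /a/ → [aː] (rule 1); /r/ → [ɾ] (rule 4); /u/ → [uː] (rule 1); /t/ → [ʔ] (rule 2).
All other segments surface unchanged.

7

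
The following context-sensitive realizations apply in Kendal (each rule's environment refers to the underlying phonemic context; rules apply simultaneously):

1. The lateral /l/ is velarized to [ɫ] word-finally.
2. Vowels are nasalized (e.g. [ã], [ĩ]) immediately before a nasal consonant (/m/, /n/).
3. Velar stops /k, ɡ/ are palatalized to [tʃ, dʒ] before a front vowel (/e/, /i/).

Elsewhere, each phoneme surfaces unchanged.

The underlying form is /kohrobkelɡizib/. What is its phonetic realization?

/k/ (word-initial): rule 3 targets it, but not before a front vowel → unchanged [k].
/o/ (between /k/ and /h/): rule 2 targets it, but not before a nasal consonant → unchanged [o].
/o/ (between /r/ and /b/) is in the target of rule 2 but the environment (before a nasal consonant) is not met → [o].
/k/ (between /b/ and /e/) occurs before a front vowel → [tʃ] by rule 3.
/e/ (between /k/ and /l/): rule 2 targets it, but not before a nasal consonant → unchanged [e].
/l/ (between /e/ and /ɡ/) is in the target of rule 1 but the environment (word-finally) is not met → [l].
/ɡ/ (between /l/ and /i/): before a front vowel, so rule 3 applies → [dʒ].
/i/ (between /ɡ/ and /z/) is in the target of rule 2 but the environment (before a nasal consonant) is not met → [i].
/i/ (between /z/ and /b/) is in the target of rule 2 but the environment (before a nasal consonant) is not met → [i].

[kohrobtʃeldʒizib]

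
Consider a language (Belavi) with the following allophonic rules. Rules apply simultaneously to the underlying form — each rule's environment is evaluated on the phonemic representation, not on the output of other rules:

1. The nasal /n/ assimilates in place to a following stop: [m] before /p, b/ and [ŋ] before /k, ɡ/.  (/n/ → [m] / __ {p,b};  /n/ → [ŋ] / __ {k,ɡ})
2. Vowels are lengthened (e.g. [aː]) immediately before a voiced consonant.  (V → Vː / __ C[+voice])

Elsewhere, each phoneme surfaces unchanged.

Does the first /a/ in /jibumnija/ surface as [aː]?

No

/a/ — word-final; rule 2 does not apply here → [a].
The actual realization is [a], not [aː].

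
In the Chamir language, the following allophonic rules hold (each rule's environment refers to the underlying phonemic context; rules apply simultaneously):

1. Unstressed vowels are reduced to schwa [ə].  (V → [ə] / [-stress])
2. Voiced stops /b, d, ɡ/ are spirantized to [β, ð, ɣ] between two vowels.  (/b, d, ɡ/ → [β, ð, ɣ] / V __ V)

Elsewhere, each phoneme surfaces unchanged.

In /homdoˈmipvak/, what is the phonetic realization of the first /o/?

/o/ — between /h/ and /m/, in an unstressed syllable — surfaces as [ə] (rule 1).

[ə]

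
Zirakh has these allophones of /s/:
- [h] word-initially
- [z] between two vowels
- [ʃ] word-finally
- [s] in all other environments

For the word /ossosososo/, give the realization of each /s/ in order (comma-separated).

[s], [s], [z], [z], [z]

Occurrence 1 (position 2): no conditioning environment matches → elsewhere allophone [s].
Occurrence 2 (position 3): no conditioning environment matches → elsewhere allophone [s].
Occurrence 3 (position 5): between two vowels → [z].
Occurrence 4 (position 7): between two vowels → [z].
Occurrence 5 (position 9): between two vowels → [z].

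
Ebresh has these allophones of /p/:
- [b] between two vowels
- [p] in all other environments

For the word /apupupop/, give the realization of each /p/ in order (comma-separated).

Occurrence 1 (position 2): between two vowels → [b].
Occurrence 2 (position 4): between two vowels → [b].
Occurrence 3 (position 6): between two vowels → [b].
Occurrence 4 (position 8): no conditioning environment matches → elsewhere allophone [p].

[b], [b], [b], [p]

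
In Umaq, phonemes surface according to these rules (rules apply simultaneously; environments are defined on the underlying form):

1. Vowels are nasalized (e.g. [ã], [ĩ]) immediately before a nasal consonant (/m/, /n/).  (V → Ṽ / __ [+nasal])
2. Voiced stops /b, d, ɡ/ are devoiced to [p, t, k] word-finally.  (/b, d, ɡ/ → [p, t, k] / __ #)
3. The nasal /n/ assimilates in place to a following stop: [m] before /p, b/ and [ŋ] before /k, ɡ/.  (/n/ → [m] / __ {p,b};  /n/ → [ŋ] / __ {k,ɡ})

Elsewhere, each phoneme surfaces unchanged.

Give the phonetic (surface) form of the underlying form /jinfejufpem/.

/i/ (between /j/ and /n/): before a nasal consonant, so rule 1 applies → [ĩ].
/n/ (between /i/ and /f/): rule 3 targets it, but not before a labial or velar stop → unchanged [n].
/e/ (between /f/ and /j/): rule 1 targets it, but not before a nasal consonant → unchanged [e].
/u/ (between /j/ and /f/): rule 1 targets it, but not before a nasal consonant → unchanged [u].
/e/ (between /p/ and /m/) occurs before a nasal consonant → [ẽ] by rule 1.

[jĩnfejufpẽm]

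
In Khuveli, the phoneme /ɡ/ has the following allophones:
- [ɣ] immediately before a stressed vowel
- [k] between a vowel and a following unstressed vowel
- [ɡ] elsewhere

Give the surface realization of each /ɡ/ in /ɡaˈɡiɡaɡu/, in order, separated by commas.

Occurrence 1 (position 1): no conditioning environment matches → elsewhere allophone [ɡ].
Occurrence 2 (position 3): immediately before a stressed vowel → [ɣ].
Occurrence 3 (position 5): between a vowel and a following unstressed vowel → [k].
Occurrence 4 (position 7): between a vowel and a following unstressed vowel → [k].

[ɡ], [ɣ], [k], [k]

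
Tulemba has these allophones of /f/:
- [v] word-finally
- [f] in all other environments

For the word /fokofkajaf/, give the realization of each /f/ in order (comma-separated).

[f], [f], [v]

Occurrence 1 (position 1): no conditioning environment matches → elsewhere allophone [f].
Occurrence 2 (position 5): no conditioning environment matches → elsewhere allophone [f].
Occurrence 3 (position 10): word-finally → [v].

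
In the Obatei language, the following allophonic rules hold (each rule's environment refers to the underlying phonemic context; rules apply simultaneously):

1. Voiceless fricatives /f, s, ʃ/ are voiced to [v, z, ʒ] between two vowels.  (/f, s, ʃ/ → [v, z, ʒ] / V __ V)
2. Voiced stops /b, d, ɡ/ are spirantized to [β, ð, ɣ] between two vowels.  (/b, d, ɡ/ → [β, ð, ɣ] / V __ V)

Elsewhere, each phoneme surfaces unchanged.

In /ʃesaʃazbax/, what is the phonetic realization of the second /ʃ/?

[ʒ]

/ʃ/ (between /a/ and /a/) occurs between two vowels → [ʒ] by rule 1.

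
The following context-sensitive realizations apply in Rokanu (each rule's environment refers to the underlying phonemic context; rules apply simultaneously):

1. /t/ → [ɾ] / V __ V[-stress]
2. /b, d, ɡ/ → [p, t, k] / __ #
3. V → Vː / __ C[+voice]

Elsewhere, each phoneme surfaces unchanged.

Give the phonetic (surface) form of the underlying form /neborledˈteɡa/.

[neːboːrleːdˈteːɡa]

/n/ stays [n].
/e/ — between /n/ and /b/, before a voiced consonant — surfaces as [eː] (rule 3).
/b/ (between /e/ and /o/) is in the target of rule 2 but the environment (word-finally) is not met → [b].
/o/ (between /b/ and /r/): before a voiced consonant, so rule 3 applies → [oː].
/r/ stays [r].
/l/ (between /r/ and /e/): no rule targets it → [l].
/e/ (between /l/ and /d/): before a voiced consonant, so rule 3 applies → [eː].
/d/ (between /e/ and /t/) fails the environment for rule 2, so it stays [d].
/t/ (between /d/ and /e/): rule 1 targets it, but not between a vowel and a following unstressed vowel → unchanged [t].
/e/ meets the environment for rule 3 (before a voiced consonant) → [eː].
/ɡ/ — between /e/ and /a/; rule 2 does not apply here → [ɡ].
/a/ (word-final) fails the environment for rule 3, so it stays [a].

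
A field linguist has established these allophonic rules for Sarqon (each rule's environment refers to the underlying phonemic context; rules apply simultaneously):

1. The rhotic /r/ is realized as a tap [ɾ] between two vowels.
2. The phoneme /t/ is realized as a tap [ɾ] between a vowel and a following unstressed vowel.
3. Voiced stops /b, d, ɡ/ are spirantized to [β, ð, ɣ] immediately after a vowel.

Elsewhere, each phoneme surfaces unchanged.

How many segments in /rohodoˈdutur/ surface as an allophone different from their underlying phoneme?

3

Segments that undergo a rule: /d/ → [ð] (rule 3); /d/ → [ð] (rule 3); /t/ → [ɾ] (rule 2).
All other segments surface unchanged.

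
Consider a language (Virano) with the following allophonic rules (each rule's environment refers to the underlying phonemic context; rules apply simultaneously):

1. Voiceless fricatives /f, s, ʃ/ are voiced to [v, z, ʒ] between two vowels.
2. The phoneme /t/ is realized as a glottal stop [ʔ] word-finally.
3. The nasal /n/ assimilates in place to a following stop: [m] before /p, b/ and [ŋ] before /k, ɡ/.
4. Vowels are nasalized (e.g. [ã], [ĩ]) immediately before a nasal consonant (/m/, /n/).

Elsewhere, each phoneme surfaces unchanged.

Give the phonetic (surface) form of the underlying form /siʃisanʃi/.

/s/ — word-initial; rule 1 does not apply here → [s].
/i/ (between /s/ and /ʃ/) fails the environment for rule 4, so it stays [i].
/ʃ/ — between /i/ and /i/, between two vowels — surfaces as [ʒ] (rule 1).
/i/ — between /ʃ/ and /s/; rule 4 does not apply here → [i].
/s/ (between /i/ and /a/) occurs between two vowels → [z] by rule 1.
/a/ (between /s/ and /n/): before a nasal consonant, so rule 4 applies → [ã].
/n/ — between /a/ and /ʃ/; rule 3 does not apply here → [n].
/ʃ/ — between /n/ and /i/; rule 1 does not apply here → [ʃ].
/i/ — word-final; rule 4 does not apply here → [i].

[siʒizãnʃi]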